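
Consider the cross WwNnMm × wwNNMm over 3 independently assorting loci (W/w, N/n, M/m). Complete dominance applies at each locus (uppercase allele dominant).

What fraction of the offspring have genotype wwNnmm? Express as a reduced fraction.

WwNnMm gametes: WNM×1, WNm×1, WnM×1, Wnm×1, wNM×1, wNm×1, wnM×1, wnm×1
wwNNMm gametes: wNM×4, wNm×4
WwNnMm×wwNNMm grid (8·8=64): WwNNMM=4 WwNNMm=8 WwNNmm=4 WwNnMM=4 WwNnMm=8 WwNnmm=4 wwNNMM=4 wwNNMm=8 wwNNmm=4 wwNnMM=4 wwNnMm=8 wwNnmm=4
wwNnmm hits 4/64; gcd=4; 4÷4/64÷4 = 1/16

P(wwNnmm) = 1/16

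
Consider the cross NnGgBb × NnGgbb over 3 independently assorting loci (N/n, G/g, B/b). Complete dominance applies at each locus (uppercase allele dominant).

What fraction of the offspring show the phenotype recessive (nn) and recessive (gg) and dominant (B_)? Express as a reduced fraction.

NnGgBb gametes: NGB×1, NGb×1, NgB×1, Ngb×1, nGB×1, nGb×1, ngB×1, ngb×1
NnGgbb gametes: NGb×2, Ngb×2, nGb×2, ngb×2
NnGgBb×NnGgbb grid (8·8=64): NNGGBb=2 NNGGbb=2 NNGgBb=4 NNGgbb=4 NNggBb=2 NNggbb=2 NnGGBb=4 NnGGbb=4 NnGgBb=8 NnGgbb=8 NnggBb=4 Nnggbb=4 nnGGBb=2 nnGGbb=2 nnGgBb=4 nnGgbb=4 nnggBb=2 nnggbb=2
nn gg B_ hits 2/64; gcd=2; 2÷2/64÷2 = 1/32

P(nn gg B_) = 1/32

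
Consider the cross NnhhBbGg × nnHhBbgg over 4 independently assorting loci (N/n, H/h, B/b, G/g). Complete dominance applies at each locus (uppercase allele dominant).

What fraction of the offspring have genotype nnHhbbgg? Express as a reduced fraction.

P(nnHhbbgg) = 1/32

NnhhBbGg gametes: NhBG×2, NhBg×2, NhbG×2, Nhbg×2, nhBG×2, nhBg×2, nhbG×2, nhbg×2
nnHhBbgg gametes: nHBg×4, nHbg×4, nhBg×4, nhbg×4
NnhhBbGg×nnHhBbgg grid (16·16=256): NnHhBBGg=8 NnHhBBgg=8 NnHhBbGg=16 NnHhBbgg=16 NnHhbbGg=8 NnHhbbgg=8 NnhhBBGg=8 NnhhBBgg=8 NnhhBbGg=16 NnhhBbgg=16 NnhhbbGg=8 Nnhhbbgg=8 nnHhBBGg=8 nnHhBBgg=8 nnHhBbGg=16 nnHhBbgg=16 nnHhbbGg=8 nnHhbbgg=8 nnhhBBGg=8 nnhhBBgg=8 nnhhBbGg=16 nnhhBbgg=16 nnhhbbGg=8 nnhhbbgg=8
nnHhbbgg hits 8/256; gcd=8; 8÷8/256÷8 = 1/32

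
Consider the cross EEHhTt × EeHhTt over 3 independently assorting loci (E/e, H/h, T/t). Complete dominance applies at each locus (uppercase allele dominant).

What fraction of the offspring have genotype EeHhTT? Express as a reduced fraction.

P(EeHhTT) = 1/16

EEHhTt gametes: EHT×2, EHt×2, EhT×2, Eht×2
EeHhTt gametes: EHT×1, EHt×1, EhT×1, Eht×1, eHT×1, eHt×1, ehT×1, eht×1
EEHhTt×EeHhTt grid (8·8=64): EEHHTT=2 EEHHTt=4 EEHHtt=2 EEHhTT=4 EEHhTt=8 EEHhtt=4 EEhhTT=2 EEhhTt=4 EEhhtt=2 EeHHTT=2 EeHHTt=4 EeHHtt=2 EeHhTT=4 EeHhTt=8 EeHhtt=4 EehhTT=2 EehhTt=4 Eehhtt=2
EeHhTT hits 4/64; gcd=4; 4÷4/64÷4 = 1/16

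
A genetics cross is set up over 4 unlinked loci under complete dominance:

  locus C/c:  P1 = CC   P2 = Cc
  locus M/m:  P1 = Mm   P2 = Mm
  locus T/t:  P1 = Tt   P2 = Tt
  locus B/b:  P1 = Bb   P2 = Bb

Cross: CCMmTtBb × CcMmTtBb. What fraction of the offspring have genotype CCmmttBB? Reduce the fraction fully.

P(CCmmttBB) = 1/128

CCMmTtBb gametes: CMTB×2, CMTb×2, CMtB×2, CMtb×2, CmTB×2, CmTb×2, CmtB×2, Cmtb×2
CcMmTtBb gametes: CMTB×1, CMTb×1, CMtB×1, CMtb×1, CmTB×1, CmTb×1, CmtB×1, Cmtb×1, cMTB×1, cMTb×1, cMtB×1, cMtb×1, cmTB×1, cmTb×1, cmtB×1, cmtb×1
CCMmTtBb×CcMmTtBb grid (16·16=256): CCMMTTBB=2 CCMMTTBb=4 CCMMTTbb=2 CCMMTtBB=4 CCMMTtBb=8 CCMMTtbb=4 CCMMttBB=2 CCMMttBb=4 CCMMttbb=2 CCMmTTBB=4 CCMmTTBb=8 CCMmTTbb=4 CCMmTtBB=8 CCMmTtBb=16 CCMmTtbb=8 CCMmttBB=4 CCMmttBb=8 CCMmttbb=4 CCmmTTBB=2 CCmmTTBb=4 CCmmTTbb=2 CCmmTtBB=4 CCmmTtBb=8 CCmmTtbb=4 CCmmttBB=2 CCmmttBb=4 CCmmttbb=2 CcMMTTBB=2 CcMMTTBb=4 CcMMTTbb=2 CcMMTtBB=4 CcMMTtBb=8 CcMMTtbb=4 CcMMttBB=2 CcMMttBb=4 CcMMttbb=2 CcMmTTBB=4 CcMmTTBb=8 CcMmTTbb=4 CcMmTtBB=8 CcMmTtBb=16 CcMmTtbb=8 CcMmttBB=4 CcMmttBb=8 CcMmttbb=4 CcmmTTBB=2 CcmmTTBb=4 CcmmTTbb=2 CcmmTtBB=4 CcmmTtBb=8 CcmmTtbb=4 CcmmttBB=2 CcmmttBb=4 Ccmmttbb=2
CCmmttBB hits 2/256; gcd=2; 2÷2/256÷2 = 1/128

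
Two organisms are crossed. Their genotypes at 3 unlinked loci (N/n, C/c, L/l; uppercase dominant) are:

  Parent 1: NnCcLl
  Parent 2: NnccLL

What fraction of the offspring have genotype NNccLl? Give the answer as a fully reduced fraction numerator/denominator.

NnCcLl gametes: NCL×1, NCl×1, NcL×1, Ncl×1, nCL×1, nCl×1, ncL×1, ncl×1
NnccLL gametes: NcL×4, ncL×4
NnCcLl×NnccLL grid (8·8=64): NNCcLL=4 NNCcLl=4 NNccLL=4 NNccLl=4 NnCcLL=8 NnCcLl=8 NnccLL=8 NnccLl=8 nnCcLL=4 nnCcLl=4 nnccLL=4 nnccLl=4
NNccLl hits 4/64; gcd=4; 4÷4/64÷4 = 1/16

P(NNccLl) = 1/16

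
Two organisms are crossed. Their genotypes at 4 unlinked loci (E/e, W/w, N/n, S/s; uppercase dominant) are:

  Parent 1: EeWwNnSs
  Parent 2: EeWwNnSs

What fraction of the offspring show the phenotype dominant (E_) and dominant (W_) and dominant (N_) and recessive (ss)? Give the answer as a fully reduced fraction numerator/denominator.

P(E_ W_ N_ ss) = 27/256

EeWwNnSs gametes: EWNS×1, EWNs×1, EWnS×1, EWns×1, EwNS×1, EwNs×1, EwnS×1, Ewns×1, eWNS×1, eWNs×1, eWnS×1, eWns×1, ewNS×1, ewNs×1, ewnS×1, ewns×1
EeWwNnSs gametes: EWNS×1, EWNs×1, EWnS×1, EWns×1, EwNS×1, EwNs×1, EwnS×1, Ewns×1, eWNS×1, eWNs×1, eWnS×1, eWns×1, ewNS×1, ewNs×1, ewnS×1, ewns×1
EeWwNnSs×EeWwNnSs grid (16·16=256): EEWWNNSS=1 EEWWNNSs=2 EEWWNNss=1 EEWWNnSS=2 EEWWNnSs=4 EEWWNnss=2 EEWWnnSS=1 EEWWnnSs=2 EEWWnnss=1 EEWwNNSS=2 EEWwNNSs=4 EEWwNNss=2 EEWwNnSS=4 EEWwNnSs=8 EEWwNnss=4 EEWwnnSS=2 EEWwnnSs=4 EEWwnnss=2 EEwwNNSS=1 EEwwNNSs=2 EEwwNNss=1 EEwwNnSS=2 EEwwNnSs=4 EEwwNnss=2 EEwwnnSS=1 EEwwnnSs=2 EEwwnnss=1 EeWWNNSS=2 EeWWNNSs=4 EeWWNNss=2 EeWWNnSS=4 EeWWNnSs=8 EeWWNnss=4 EeWWnnSS=2 EeWWnnSs=4 EeWWnnss=2 EeWwNNSS=4 EeWwNNSs=8 EeWwNNss=4 EeWwNnSS=8 EeWwNnSs=16 EeWwNnss=8 EeWwnnSS=4 EeWwnnSs=8 EeWwnnss=4 EewwNNSS=2 EewwNNSs=4 EewwNNss=2 EewwNnSS=4 EewwNnSs=8 EewwNnss=4 EewwnnSS=2 EewwnnSs=4 Eewwnnss=2 eeWWNNSS=1 eeWWNNSs=2 eeWWNNss=1 eeWWNnSS=2 eeWWNnSs=4 eeWWNnss=2 eeWWnnSS=1 eeWWnnSs=2 eeWWnnss=1 eeWwNNSS=2 eeWwNNSs=4 eeWwNNss=2 eeWwNnSS=4 eeWwNnSs=8 eeWwNnss=4 eeWwnnSS=2 eeWwnnSs=4 eeWwnnss=2 eewwNNSS=1 eewwNNSs=2 eewwNNss=1 eewwNnSS=2 eewwNnSs=4 eewwNnss=2 eewwnnSS=1 eewwnnSs=2 eewwnnss=1
E_ W_ N_ ss hits 27/256; gcd=1; 27÷1/256÷1 = 27/256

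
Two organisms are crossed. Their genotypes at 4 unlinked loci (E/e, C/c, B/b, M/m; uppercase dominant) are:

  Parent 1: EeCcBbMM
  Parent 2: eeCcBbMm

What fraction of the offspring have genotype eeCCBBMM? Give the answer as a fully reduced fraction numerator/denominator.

EeCcBbMM gametes: ECBM×2, ECbM×2, EcBM×2, EcbM×2, eCBM×2, eCbM×2, ecBM×2, ecbM×2
eeCcBbMm gametes: eCBM×2, eCBm×2, eCbM×2, eCbm×2, ecBM×2, ecBm×2, ecbM×2, ecbm×2
EeCcBbMM×eeCcBbMm grid (16·16=256): EeCCBBMM=4 EeCCBBMm=4 EeCCBbMM=8 EeCCBbMm=8 EeCCbbMM=4 EeCCbbMm=4 EeCcBBMM=8 EeCcBBMm=8 EeCcBbMM=16 EeCcBbMm=16 EeCcbbMM=8 EeCcbbMm=8 EeccBBMM=4 EeccBBMm=4 EeccBbMM=8 EeccBbMm=8 EeccbbMM=4 EeccbbMm=4 eeCCBBMM=4 eeCCBBMm=4 eeCCBbMM=8 eeCCBbMm=8 eeCCbbMM=4 eeCCbbMm=4 eeCcBBMM=8 eeCcBBMm=8 eeCcBbMM=16 eeCcBbMm=16 eeCcbbMM=8 eeCcbbMm=8 eeccBBMM=4 eeccBBMm=4 eeccBbMM=8 eeccBbMm=8 eeccbbMM=4 eeccbbMm=4
eeCCBBMM hits 4/256; gcd=4; 4÷4/256÷4 = 1/64

P(eeCCBBMM) = 1/64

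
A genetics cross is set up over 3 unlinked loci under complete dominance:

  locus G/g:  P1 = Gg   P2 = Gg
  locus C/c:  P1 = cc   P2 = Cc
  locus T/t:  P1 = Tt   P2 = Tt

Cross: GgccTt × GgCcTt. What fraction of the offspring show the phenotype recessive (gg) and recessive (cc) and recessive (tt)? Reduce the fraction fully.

GgccTt gametes: GcT×2, Gct×2, gcT×2, gct×2
GgCcTt gametes: GCT×1, GCt×1, GcT×1, Gct×1, gCT×1, gCt×1, gcT×1, gct×1
GgccTt×GgCcTt grid (8·8=64): GGCcTT=2 GGCcTt=4 GGCctt=2 GGccTT=2 GGccTt=4 GGcctt=2 GgCcTT=4 GgCcTt=8 GgCctt=4 GgccTT=4 GgccTt=8 Ggcctt=4 ggCcTT=2 ggCcTt=4 ggCctt=2 ggccTT=2 ggccTt=4 ggcctt=2
gg cc tt hits 2/64; gcd=2; 2÷2/64÷2 = 1/32

P(gg cc tt) = 1/32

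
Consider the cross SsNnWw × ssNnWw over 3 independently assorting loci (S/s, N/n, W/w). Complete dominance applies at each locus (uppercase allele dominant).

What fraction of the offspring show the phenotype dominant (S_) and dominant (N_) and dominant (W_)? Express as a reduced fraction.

P(S_ N_ W_) = 9/32

SsNnWw gametes: SNW×1, SNw×1, SnW×1, Snw×1, sNW×1, sNw×1, snW×1, snw×1
ssNnWw gametes: sNW×2, sNw×2, snW×2, snw×2
SsNnWw×ssNnWw grid (8·8=64): SsNNWW=2 SsNNWw=4 SsNNww=2 SsNnWW=4 SsNnWw=8 SsNnww=4 SsnnWW=2 SsnnWw=4 Ssnnww=2 ssNNWW=2 ssNNWw=4 ssNNww=2 ssNnWW=4 ssNnWw=8 ssNnww=4 ssnnWW=2 ssnnWw=4 ssnnww=2
S_ N_ W_ hits 18/64; gcd=2; 18÷2/64÷2 = 9/32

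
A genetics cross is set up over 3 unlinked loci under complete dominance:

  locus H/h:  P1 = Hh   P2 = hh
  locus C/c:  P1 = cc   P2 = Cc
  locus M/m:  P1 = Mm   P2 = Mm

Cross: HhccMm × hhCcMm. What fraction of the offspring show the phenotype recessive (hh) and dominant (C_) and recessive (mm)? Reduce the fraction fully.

HhccMm gametes: HcM×2, Hcm×2, hcM×2, hcm×2
hhCcMm gametes: hCM×2, hCm×2, hcM×2, hcm×2
HhccMm×hhCcMm grid (8·8=64): HhCcMM=4 HhCcMm=8 HhCcmm=4 HhccMM=4 HhccMm=8 Hhccmm=4 hhCcMM=4 hhCcMm=8 hhCcmm=4 hhccMM=4 hhccMm=8 hhccmm=4
hh C_ mm hits 4/64; gcd=4; 4÷4/64÷4 = 1/16

P(hh C_ mm) = 1/16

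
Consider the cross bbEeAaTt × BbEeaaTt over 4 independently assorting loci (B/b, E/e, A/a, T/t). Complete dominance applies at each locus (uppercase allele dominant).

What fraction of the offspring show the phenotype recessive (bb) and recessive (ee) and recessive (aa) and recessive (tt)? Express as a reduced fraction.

P(bb ee aa tt) = 1/64

bbEeAaTt gametes: bEAT×2, bEAt×2, bEaT×2, bEat×2, beAT×2, beAt×2, beaT×2, beat×2
BbEeaaTt gametes: BEaT×2, BEat×2, BeaT×2, Beat×2, bEaT×2, bEat×2, beaT×2, beat×2
bbEeAaTt×BbEeaaTt grid (16·16=256): BbEEAaTT=4 BbEEAaTt=8 BbEEAatt=4 BbEEaaTT=4 BbEEaaTt=8 BbEEaatt=4 BbEeAaTT=8 BbEeAaTt=16 BbEeAatt=8 BbEeaaTT=8 BbEeaaTt=16 BbEeaatt=8 BbeeAaTT=4 BbeeAaTt=8 BbeeAatt=4 BbeeaaTT=4 BbeeaaTt=8 Bbeeaatt=4 bbEEAaTT=4 bbEEAaTt=8 bbEEAatt=4 bbEEaaTT=4 bbEEaaTt=8 bbEEaatt=4 bbEeAaTT=8 bbEeAaTt=16 bbEeAatt=8 bbEeaaTT=8 bbEeaaTt=16 bbEeaatt=8 bbeeAaTT=4 bbeeAaTt=8 bbeeAatt=4 bbeeaaTT=4 bbeeaaTt=8 bbeeaatt=4
bb ee aa tt hits 4/256; gcd=4; 4÷4/256÷4 = 1/64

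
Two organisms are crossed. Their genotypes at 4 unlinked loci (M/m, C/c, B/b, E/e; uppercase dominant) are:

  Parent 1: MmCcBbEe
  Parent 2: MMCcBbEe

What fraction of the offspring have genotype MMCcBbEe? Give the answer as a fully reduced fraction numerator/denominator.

MmCcBbEe gametes: MCBE×1, MCBe×1, MCbE×1, MCbe×1, McBE×1, McBe×1, McbE×1, Mcbe×1, mCBE×1, mCBe×1, mCbE×1, mCbe×1, mcBE×1, mcBe×1, mcbE×1, mcbe×1
MMCcBbEe gametes: MCBE×2, MCBe×2, MCbE×2, MCbe×2, McBE×2, McBe×2, McbE×2, Mcbe×2
MmCcBbEe×MMCcBbEe grid (16·16=256): MMCCBBEE=2 MMCCBBEe=4 MMCCBBee=2 MMCCBbEE=4 MMCCBbEe=8 MMCCBbee=4 MMCCbbEE=2 MMCCbbEe=4 MMCCbbee=2 MMCcBBEE=4 MMCcBBEe=8 MMCcBBee=4 MMCcBbEE=8 MMCcBbEe=16 MMCcBbee=8 MMCcbbEE=4 MMCcbbEe=8 MMCcbbee=4 MMccBBEE=2 MMccBBEe=4 MMccBBee=2 MMccBbEE=4 MMccBbEe=8 MMccBbee=4 MMccbbEE=2 MMccbbEe=4 MMccbbee=2 MmCCBBEE=2 MmCCBBEe=4 MmCCBBee=2 MmCCBbEE=4 MmCCBbEe=8 MmCCBbee=4 MmCCbbEE=2 MmCCbbEe=4 MmCCbbee=2 MmCcBBEE=4 MmCcBBEe=8 MmCcBBee=4 MmCcBbEE=8 MmCcBbEe=16 MmCcBbee=8 MmCcbbEE=4 MmCcbbEe=8 MmCcbbee=4 MmccBBEE=2 MmccBBEe=4 MmccBBee=2 MmccBbEE=4 MmccBbEe=8 MmccBbee=4 MmccbbEE=2 MmccbbEe=4 Mmccbbee=2
MMCcBbEe hits 16/256; gcd=16; 16÷16/256÷16 = 1/16

P(MMCcBbEe) = 1/16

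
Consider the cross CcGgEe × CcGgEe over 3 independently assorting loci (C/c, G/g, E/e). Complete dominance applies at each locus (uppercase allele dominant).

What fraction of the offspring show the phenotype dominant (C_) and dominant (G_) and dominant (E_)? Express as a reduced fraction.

CcGgEe gametes: CGE×1, CGe×1, CgE×1, Cge×1, cGE×1, cGe×1, cgE×1, cge×1
CcGgEe gametes: CGE×1, CGe×1, CgE×1, Cge×1, cGE×1, cGe×1, cgE×1, cge×1
CcGgEe×CcGgEe grid (8·8=64): CCGGEE=1 CCGGEe=2 CCGGee=1 CCGgEE=2 CCGgEe=4 CCGgee=2 CCggEE=1 CCggEe=2 CCggee=1 CcGGEE=2 CcGGEe=4 CcGGee=2 CcGgEE=4 CcGgEe=8 CcGgee=4 CcggEE=2 CcggEe=4 Ccggee=2 ccGGEE=1 ccGGEe=2 ccGGee=1 ccGgEE=2 ccGgEe=4 ccGgee=2 ccggEE=1 ccggEe=2 ccggee=1
C_ G_ E_ hits 27/64; gcd=1; 27÷1/64÷1 = 27/64

P(C_ G_ E_) = 27/64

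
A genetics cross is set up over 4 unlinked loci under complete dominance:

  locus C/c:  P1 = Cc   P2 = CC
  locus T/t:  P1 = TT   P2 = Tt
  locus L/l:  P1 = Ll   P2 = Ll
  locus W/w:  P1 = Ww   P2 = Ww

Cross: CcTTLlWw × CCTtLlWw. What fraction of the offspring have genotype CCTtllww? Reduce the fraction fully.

CcTTLlWw gametes: CTLW×2, CTLw×2, CTlW×2, CTlw×2, cTLW×2, cTLw×2, cTlW×2, cTlw×2
CCTtLlWw gametes: CTLW×2, CTLw×2, CTlW×2, CTlw×2, CtLW×2, CtLw×2, CtlW×2, Ctlw×2
CcTTLlWw×CCTtLlWw grid (16·16=256): CCTTLLWW=4 CCTTLLWw=8 CCTTLLww=4 CCTTLlWW=8 CCTTLlWw=16 CCTTLlww=8 CCTTllWW=4 CCTTllWw=8 CCTTllww=4 CCTtLLWW=4 CCTtLLWw=8 CCTtLLww=4 CCTtLlWW=8 CCTtLlWw=16 CCTtLlww=8 CCTtllWW=4 CCTtllWw=8 CCTtllww=4 CcTTLLWW=4 CcTTLLWw=8 CcTTLLww=4 CcTTLlWW=8 CcTTLlWw=16 CcTTLlww=8 CcTTllWW=4 CcTTllWw=8 CcTTllww=4 CcTtLLWW=4 CcTtLLWw=8 CcTtLLww=4 CcTtLlWW=8 CcTtLlWw=16 CcTtLlww=8 CcTtllWW=4 CcTtllWw=8 CcTtllww=4
CCTtllww hits 4/256; gcd=4; 4÷4/256÷4 = 1/64

P(CCTtllww) = 1/64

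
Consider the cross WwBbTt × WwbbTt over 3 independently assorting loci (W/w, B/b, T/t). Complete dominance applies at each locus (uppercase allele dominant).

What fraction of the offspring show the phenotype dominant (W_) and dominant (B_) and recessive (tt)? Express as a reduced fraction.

P(W_ B_ tt) = 3/32

WwBbTt gametes: WBT×1, WBt×1, WbT×1, Wbt×1, wBT×1, wBt×1, wbT×1, wbt×1
WwbbTt gametes: WbT×2, Wbt×2, wbT×2, wbt×2
WwBbTt×WwbbTt grid (8·8=64): WWBbTT=2 WWBbTt=4 WWBbtt=2 WWbbTT=2 WWbbTt=4 WWbbtt=2 WwBbTT=4 WwBbTt=8 WwBbtt=4 WwbbTT=4 WwbbTt=8 Wwbbtt=4 wwBbTT=2 wwBbTt=4 wwBbtt=2 wwbbTT=2 wwbbTt=4 wwbbtt=2
W_ B_ tt hits 6/64; gcd=2; 6÷2/64÷2 = 3/32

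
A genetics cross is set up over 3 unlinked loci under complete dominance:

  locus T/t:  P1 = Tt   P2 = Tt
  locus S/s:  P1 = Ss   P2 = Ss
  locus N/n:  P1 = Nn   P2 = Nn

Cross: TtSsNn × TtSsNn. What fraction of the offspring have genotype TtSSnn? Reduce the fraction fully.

TtSsNn gametes: TSN×1, TSn×1, TsN×1, Tsn×1, tSN×1, tSn×1, tsN×1, tsn×1
TtSsNn gametes: TSN×1, TSn×1, TsN×1, Tsn×1, tSN×1, tSn×1, tsN×1, tsn×1
TtSsNn×TtSsNn grid (8·8=64): TTSSNN=1 TTSSNn=2 TTSSnn=1 TTSsNN=2 TTSsNn=4 TTSsnn=2 TTssNN=1 TTssNn=2 TTssnn=1 TtSSNN=2 TtSSNn=4 TtSSnn=2 TtSsNN=4 TtSsNn=8 TtSsnn=4 TtssNN=2 TtssNn=4 Ttssnn=2 ttSSNN=1 ttSSNn=2 ttSSnn=1 ttSsNN=2 ttSsNn=4 ttSsnn=2 ttssNN=1 ttssNn=2 ttssnn=1
TtSSnn hits 2/64; gcd=2; 2÷2/64÷2 = 1/32

P(TtSSnn) = 1/32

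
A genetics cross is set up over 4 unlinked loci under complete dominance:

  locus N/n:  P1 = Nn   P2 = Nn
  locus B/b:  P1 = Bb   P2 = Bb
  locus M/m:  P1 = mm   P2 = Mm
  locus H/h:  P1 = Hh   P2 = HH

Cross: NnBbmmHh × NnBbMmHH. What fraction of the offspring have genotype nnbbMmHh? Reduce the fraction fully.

NnBbmmHh gametes: NBmH×2, NBmh×2, NbmH×2, Nbmh×2, nBmH×2, nBmh×2, nbmH×2, nbmh×2
NnBbMmHH gametes: NBMH×2, NBmH×2, NbMH×2, NbmH×2, nBMH×2, nBmH×2, nbMH×2, nbmH×2
NnBbmmHh×NnBbMmHH grid (16·16=256): NNBBMmHH=4 NNBBMmHh=4 NNBBmmHH=4 NNBBmmHh=4 NNBbMmHH=8 NNBbMmHh=8 NNBbmmHH=8 NNBbmmHh=8 NNbbMmHH=4 NNbbMmHh=4 NNbbmmHH=4 NNbbmmHh=4 NnBBMmHH=8 NnBBMmHh=8 NnBBmmHH=8 NnBBmmHh=8 NnBbMmHH=16 NnBbMmHh=16 NnBbmmHH=16 NnBbmmHh=16 NnbbMmHH=8 NnbbMmHh=8 NnbbmmHH=8 NnbbmmHh=8 nnBBMmHH=4 nnBBMmHh=4 nnBBmmHH=4 nnBBmmHh=4 nnBbMmHH=8 nnBbMmHh=8 nnBbmmHH=8 nnBbmmHh=8 nnbbMmHH=4 nnbbMmHh=4 nnbbmmHH=4 nnbbmmHh=4
nnbbMmHh hits 4/256; gcd=4; 4÷4/256÷4 = 1/64

P(nnbbMmHh) = 1/64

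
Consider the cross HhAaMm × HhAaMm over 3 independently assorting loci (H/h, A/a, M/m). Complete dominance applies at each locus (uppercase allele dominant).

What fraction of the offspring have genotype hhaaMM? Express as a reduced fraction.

P(hhaaMM) = 1/64

HhAaMm gametes: HAM×1, HAm×1, HaM×1, Ham×1, hAM×1, hAm×1, haM×1, ham×1
HhAaMm gametes: HAM×1, HAm×1, HaM×1, Ham×1, hAM×1, hAm×1, haM×1, ham×1
HhAaMm×HhAaMm grid (8·8=64): HHAAMM=1 HHAAMm=2 HHAAmm=1 HHAaMM=2 HHAaMm=4 HHAamm=2 HHaaMM=1 HHaaMm=2 HHaamm=1 HhAAMM=2 HhAAMm=4 HhAAmm=2 HhAaMM=4 HhAaMm=8 HhAamm=4 HhaaMM=2 HhaaMm=4 Hhaamm=2 hhAAMM=1 hhAAMm=2 hhAAmm=1 hhAaMM=2 hhAaMm=4 hhAamm=2 hhaaMM=1 hhaaMm=2 hhaamm=1
hhaaMM hits 1/64; gcd=1; 1÷1/64÷1 = 1/64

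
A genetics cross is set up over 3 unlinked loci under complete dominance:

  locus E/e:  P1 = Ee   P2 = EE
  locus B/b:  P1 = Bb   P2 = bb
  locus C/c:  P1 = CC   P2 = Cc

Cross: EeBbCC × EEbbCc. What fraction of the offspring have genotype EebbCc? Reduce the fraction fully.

P(EebbCc) = 1/8

EeBbCC gametes: EBC×2, EbC×2, eBC×2, ebC×2
EEbbCc gametes: EbC×4, Ebc×4
EeBbCC×EEbbCc grid (8·8=64): EEBbCC=8 EEBbCc=8 EEbbCC=8 EEbbCc=8 EeBbCC=8 EeBbCc=8 EebbCC=8 EebbCc=8
EebbCc hits 8/64; gcd=8; 8÷8/64÷8 = 1/8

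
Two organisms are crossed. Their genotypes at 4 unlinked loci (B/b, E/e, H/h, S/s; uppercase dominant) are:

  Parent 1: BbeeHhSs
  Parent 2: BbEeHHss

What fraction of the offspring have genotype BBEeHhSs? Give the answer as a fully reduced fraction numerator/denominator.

BbeeHhSs gametes: BeHS×2, BeHs×2, BehS×2, Behs×2, beHS×2, beHs×2, behS×2, behs×2
BbEeHHss gametes: BEHs×4, BeHs×4, bEHs×4, beHs×4
BbeeHhSs×BbEeHHss grid (16·16=256): BBEeHHSs=8 BBEeHHss=8 BBEeHhSs=8 BBEeHhss=8 BBeeHHSs=8 BBeeHHss=8 BBeeHhSs=8 BBeeHhss=8 BbEeHHSs=16 BbEeHHss=16 BbEeHhSs=16 BbEeHhss=16 BbeeHHSs=16 BbeeHHss=16 BbeeHhSs=16 BbeeHhss=16 bbEeHHSs=8 bbEeHHss=8 bbEeHhSs=8 bbEeHhss=8 bbeeHHSs=8 bbeeHHss=8 bbeeHhSs=8 bbeeHhss=8
BBEeHhSs hits 8/256; gcd=8; 8÷8/256÷8 = 1/32

P(BBEeHhSs) = 1/32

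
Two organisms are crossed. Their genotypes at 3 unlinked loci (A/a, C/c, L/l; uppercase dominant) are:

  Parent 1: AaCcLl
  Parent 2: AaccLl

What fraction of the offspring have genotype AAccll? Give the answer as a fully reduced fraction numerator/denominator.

P(AAccll) = 1/32

AaCcLl gametes: ACL×1, ACl×1, AcL×1, Acl×1, aCL×1, aCl×1, acL×1, acl×1
AaccLl gametes: AcL×2, Acl×2, acL×2, acl×2
AaCcLl×AaccLl grid (8·8=64): AACcLL=2 AACcLl=4 AACcll=2 AAccLL=2 AAccLl=4 AAccll=2 AaCcLL=4 AaCcLl=8 AaCcll=4 AaccLL=4 AaccLl=8 Aaccll=4 aaCcLL=2 aaCcLl=4 aaCcll=2 aaccLL=2 aaccLl=4 aaccll=2
AAccll hits 2/64; gcd=2; 2÷2/64÷2 = 1/32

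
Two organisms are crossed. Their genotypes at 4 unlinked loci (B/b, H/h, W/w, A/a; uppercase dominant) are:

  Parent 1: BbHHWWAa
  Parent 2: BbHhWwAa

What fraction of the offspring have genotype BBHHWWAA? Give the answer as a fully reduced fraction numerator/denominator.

P(BBHHWWAA) = 1/64

BbHHWWAa gametes: BHWA×4, BHWa×4, bHWA×4, bHWa×4
BbHhWwAa gametes: BHWA×1, BHWa×1, BHwA×1, BHwa×1, BhWA×1, BhWa×1, BhwA×1, Bhwa×1, bHWA×1, bHWa×1, bHwA×1, bHwa×1, bhWA×1, bhWa×1, bhwA×1, bhwa×1
BbHHWWAa×BbHhWwAa grid (16·16=256): BBHHWWAA=4 BBHHWWAa=8 BBHHWWaa=4 BBHHWwAA=4 BBHHWwAa=8 BBHHWwaa=4 BBHhWWAA=4 BBHhWWAa=8 BBHhWWaa=4 BBHhWwAA=4 BBHhWwAa=8 BBHhWwaa=4 BbHHWWAA=8 BbHHWWAa=16 BbHHWWaa=8 BbHHWwAA=8 BbHHWwAa=16 BbHHWwaa=8 BbHhWWAA=8 BbHhWWAa=16 BbHhWWaa=8 BbHhWwAA=8 BbHhWwAa=16 BbHhWwaa=8 bbHHWWAA=4 bbHHWWAa=8 bbHHWWaa=4 bbHHWwAA=4 bbHHWwAa=8 bbHHWwaa=4 bbHhWWAA=4 bbHhWWAa=8 bbHhWWaa=4 bbHhWwAA=4 bbHhWwAa=8 bbHhWwaa=4
BBHHWWAA hits 4/256; gcd=4; 4÷4/256÷4 = 1/64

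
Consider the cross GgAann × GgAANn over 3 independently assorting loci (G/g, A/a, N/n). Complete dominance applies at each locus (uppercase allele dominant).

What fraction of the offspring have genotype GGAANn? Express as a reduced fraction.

P(GGAANn) = 1/16

GgAann gametes: GAn×2, Gan×2, gAn×2, gan×2
GgAANn gametes: GAN×2, GAn×2, gAN×2, gAn×2
GgAann×GgAANn grid (8·8=64): GGAANn=4 GGAAnn=4 GGAaNn=4 GGAann=4 GgAANn=8 GgAAnn=8 GgAaNn=8 GgAann=8 ggAANn=4 ggAAnn=4 ggAaNn=4 ggAann=4
GGAANn hits 4/64; gcd=4; 4÷4/64÷4 = 1/16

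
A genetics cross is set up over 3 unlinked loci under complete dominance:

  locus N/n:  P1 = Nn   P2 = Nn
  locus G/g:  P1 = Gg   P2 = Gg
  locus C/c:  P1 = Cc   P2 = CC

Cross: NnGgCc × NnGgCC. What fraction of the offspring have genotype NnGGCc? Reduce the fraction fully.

NnGgCc gametes: NGC×1, NGc×1, NgC×1, Ngc×1, nGC×1, nGc×1, ngC×1, ngc×1
NnGgCC gametes: NGC×2, NgC×2, nGC×2, ngC×2
NnGgCc×NnGgCC grid (8·8=64): NNGGCC=2 NNGGCc=2 NNGgCC=4 NNGgCc=4 NNggCC=2 NNggCc=2 NnGGCC=4 NnGGCc=4 NnGgCC=8 NnGgCc=8 NnggCC=4 NnggCc=4 nnGGCC=2 nnGGCc=2 nnGgCC=4 nnGgCc=4 nnggCC=2 nnggCc=2
NnGGCc hits 4/64; gcd=4; 4÷4/64÷4 = 1/16

P(NnGGCc) = 1/16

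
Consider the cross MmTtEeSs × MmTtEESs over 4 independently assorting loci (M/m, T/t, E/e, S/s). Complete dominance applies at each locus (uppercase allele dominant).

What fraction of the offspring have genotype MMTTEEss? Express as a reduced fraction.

MmTtEeSs gametes: MTES×1, MTEs×1, MTeS×1, MTes×1, MtES×1, MtEs×1, MteS×1, Mtes×1, mTES×1, mTEs×1, mTeS×1, mTes×1, mtES×1, mtEs×1, mteS×1, mtes×1
MmTtEESs gametes: MTES×2, MTEs×2, MtES×2, MtEs×2, mTES×2, mTEs×2, mtES×2, mtEs×2
MmTtEeSs×MmTtEESs grid (16·16=256): MMTTEESS=2 MMTTEESs=4 MMTTEEss=2 MMTTEeSS=2 MMTTEeSs=4 MMTTEess=2 MMTtEESS=4 MMTtEESs=8 MMTtEEss=4 MMTtEeSS=4 MMTtEeSs=8 MMTtEess=4 MMttEESS=2 MMttEESs=4 MMttEEss=2 MMttEeSS=2 MMttEeSs=4 MMttEess=2 MmTTEESS=4 MmTTEESs=8 MmTTEEss=4 MmTTEeSS=4 MmTTEeSs=8 MmTTEess=4 MmTtEESS=8 MmTtEESs=16 MmTtEEss=8 MmTtEeSS=8 MmTtEeSs=16 MmTtEess=8 MmttEESS=4 MmttEESs=8 MmttEEss=4 MmttEeSS=4 MmttEeSs=8 MmttEess=4 mmTTEESS=2 mmTTEESs=4 mmTTEEss=2 mmTTEeSS=2 mmTTEeSs=4 mmTTEess=2 mmTtEESS=4 mmTtEESs=8 mmTtEEss=4 mmTtEeSS=4 mmTtEeSs=8 mmTtEess=4 mmttEESS=2 mmttEESs=4 mmttEEss=2 mmttEeSS=2 mmttEeSs=4 mmttEess=2
MMTTEEss hits 2/256; gcd=2; 2÷2/256÷2 = 1/128

P(MMTTEEss) = 1/128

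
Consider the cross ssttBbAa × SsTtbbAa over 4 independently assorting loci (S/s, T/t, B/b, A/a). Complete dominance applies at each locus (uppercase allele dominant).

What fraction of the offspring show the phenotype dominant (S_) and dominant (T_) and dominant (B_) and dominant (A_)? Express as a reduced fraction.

P(S_ T_ B_ A_) = 3/32

ssttBbAa gametes: stBA×4, stBa×4, stbA×4, stba×4
SsTtbbAa gametes: STbA×2, STba×2, StbA×2, Stba×2, sTbA×2, sTba×2, stbA×2, stba×2
ssttBbAa×SsTtbbAa grid (16·16=256): SsTtBbAA=8 SsTtBbAa=16 SsTtBbaa=8 SsTtbbAA=8 SsTtbbAa=16 SsTtbbaa=8 SsttBbAA=8 SsttBbAa=16 SsttBbaa=8 SsttbbAA=8 SsttbbAa=16 Ssttbbaa=8 ssTtBbAA=8 ssTtBbAa=16 ssTtBbaa=8 ssTtbbAA=8 ssTtbbAa=16 ssTtbbaa=8 ssttBbAA=8 ssttBbAa=16 ssttBbaa=8 ssttbbAA=8 ssttbbAa=16 ssttbbaa=8
S_ T_ B_ A_ hits 24/256; gcd=8; 24÷8/256÷8 = 3/32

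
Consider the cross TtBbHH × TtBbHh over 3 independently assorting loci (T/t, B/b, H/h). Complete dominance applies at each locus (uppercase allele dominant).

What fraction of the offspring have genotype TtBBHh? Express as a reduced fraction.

P(TtBBHh) = 1/16

TtBbHH gametes: TBH×2, TbH×2, tBH×2, tbH×2
TtBbHh gametes: TBH×1, TBh×1, TbH×1, Tbh×1, tBH×1, tBh×1, tbH×1, tbh×1
TtBbHH×TtBbHh grid (8·8=64): TTBBHH=2 TTBBHh=2 TTBbHH=4 TTBbHh=4 TTbbHH=2 TTbbHh=2 TtBBHH=4 TtBBHh=4 TtBbHH=8 TtBbHh=8 TtbbHH=4 TtbbHh=4 ttBBHH=2 ttBBHh=2 ttBbHH=4 ttBbHh=4 ttbbHH=2 ttbbHh=2
TtBBHh hits 4/64; gcd=4; 4÷4/64÷4 = 1/16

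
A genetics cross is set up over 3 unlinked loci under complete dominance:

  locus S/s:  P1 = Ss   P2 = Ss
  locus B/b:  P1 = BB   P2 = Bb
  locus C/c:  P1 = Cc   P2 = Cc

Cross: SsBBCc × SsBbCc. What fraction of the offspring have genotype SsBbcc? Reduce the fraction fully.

P(SsBbcc) = 1/16

SsBBCc gametes: SBC×2, SBc×2, sBC×2, sBc×2
SsBbCc gametes: SBC×1, SBc×1, SbC×1, Sbc×1, sBC×1, sBc×1, sbC×1, sbc×1
SsBBCc×SsBbCc grid (8·8=64): SSBBCC=2 SSBBCc=4 SSBBcc=2 SSBbCC=2 SSBbCc=4 SSBbcc=2 SsBBCC=4 SsBBCc=8 SsBBcc=4 SsBbCC=4 SsBbCc=8 SsBbcc=4 ssBBCC=2 ssBBCc=4 ssBBcc=2 ssBbCC=2 ssBbCc=4 ssBbcc=2
SsBbcc hits 4/64; gcd=4; 4÷4/64÷4 = 1/16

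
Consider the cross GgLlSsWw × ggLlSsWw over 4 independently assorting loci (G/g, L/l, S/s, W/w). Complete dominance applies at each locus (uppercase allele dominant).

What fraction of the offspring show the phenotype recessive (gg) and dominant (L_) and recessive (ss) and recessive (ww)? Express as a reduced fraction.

P(gg L_ ss ww) = 3/128

GgLlSsWw gametes: GLSW×1, GLSw×1, GLsW×1, GLsw×1, GlSW×1, GlSw×1, GlsW×1, Glsw×1, gLSW×1, gLSw×1, gLsW×1, gLsw×1, glSW×1, glSw×1, glsW×1, glsw×1
ggLlSsWw gametes: gLSW×2, gLSw×2, gLsW×2, gLsw×2, glSW×2, glSw×2, glsW×2, glsw×2
GgLlSsWw×ggLlSsWw grid (16·16=256): GgLLSSWW=2 GgLLSSWw=4 GgLLSSww=2 GgLLSsWW=4 GgLLSsWw=8 GgLLSsww=4 GgLLssWW=2 GgLLssWw=4 GgLLssww=2 GgLlSSWW=4 GgLlSSWw=8 GgLlSSww=4 GgLlSsWW=8 GgLlSsWw=16 GgLlSsww=8 GgLlssWW=4 GgLlssWw=8 GgLlssww=4 GgllSSWW=2 GgllSSWw=4 GgllSSww=2 GgllSsWW=4 GgllSsWw=8 GgllSsww=4 GgllssWW=2 GgllssWw=4 Ggllssww=2 ggLLSSWW=2 ggLLSSWw=4 ggLLSSww=2 ggLLSsWW=4 ggLLSsWw=8 ggLLSsww=4 ggLLssWW=2 ggLLssWw=4 ggLLssww=2 ggLlSSWW=4 ggLlSSWw=8 ggLlSSww=4 ggLlSsWW=8 ggLlSsWw=16 ggLlSsww=8 ggLlssWW=4 ggLlssWw=8 ggLlssww=4 ggllSSWW=2 ggllSSWw=4 ggllSSww=2 ggllSsWW=4 ggllSsWw=8 ggllSsww=4 ggllssWW=2 ggllssWw=4 ggllssww=2
gg L_ ss ww hits 6/256; gcd=2; 6÷2/256÷2 = 3/128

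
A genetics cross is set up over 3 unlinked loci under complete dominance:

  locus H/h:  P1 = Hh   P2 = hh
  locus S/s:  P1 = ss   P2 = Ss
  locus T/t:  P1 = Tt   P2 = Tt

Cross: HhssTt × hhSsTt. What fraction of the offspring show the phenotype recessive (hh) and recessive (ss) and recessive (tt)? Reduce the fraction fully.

P(hh ss tt) = 1/16

HhssTt gametes: HsT×2, Hst×2, hsT×2, hst×2
hhSsTt gametes: hST×2, hSt×2, hsT×2, hst×2
HhssTt×hhSsTt grid (8·8=64): HhSsTT=4 HhSsTt=8 HhSstt=4 HhssTT=4 HhssTt=8 Hhsstt=4 hhSsTT=4 hhSsTt=8 hhSstt=4 hhssTT=4 hhssTt=8 hhsstt=4
hh ss tt hits 4/64; gcd=4; 4÷4/64÷4 = 1/16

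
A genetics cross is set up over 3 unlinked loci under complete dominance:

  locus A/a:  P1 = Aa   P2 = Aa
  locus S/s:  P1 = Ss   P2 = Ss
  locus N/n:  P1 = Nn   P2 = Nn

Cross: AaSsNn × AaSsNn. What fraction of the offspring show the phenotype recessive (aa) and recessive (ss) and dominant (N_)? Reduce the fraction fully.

P(aa ss N_) = 3/64

AaSsNn gametes: ASN×1, ASn×1, AsN×1, Asn×1, aSN×1, aSn×1, asN×1, asn×1
AaSsNn gametes: ASN×1, ASn×1, AsN×1, Asn×1, aSN×1, aSn×1, asN×1, asn×1
AaSsNn×AaSsNn grid (8·8=64): AASSNN=1 AASSNn=2 AASSnn=1 AASsNN=2 AASsNn=4 AASsnn=2 AAssNN=1 AAssNn=2 AAssnn=1 AaSSNN=2 AaSSNn=4 AaSSnn=2 AaSsNN=4 AaSsNn=8 AaSsnn=4 AassNN=2 AassNn=4 Aassnn=2 aaSSNN=1 aaSSNn=2 aaSSnn=1 aaSsNN=2 aaSsNn=4 aaSsnn=2 aassNN=1 aassNn=2 aassnn=1
aa ss N_ hits 3/64; gcd=1; 3÷1/64÷1 = 3/64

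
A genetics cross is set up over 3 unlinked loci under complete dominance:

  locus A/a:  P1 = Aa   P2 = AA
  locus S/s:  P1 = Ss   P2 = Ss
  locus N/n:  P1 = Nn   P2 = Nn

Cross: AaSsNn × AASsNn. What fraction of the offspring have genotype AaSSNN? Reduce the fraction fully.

P(AaSSNN) = 1/32

AaSsNn gametes: ASN×1, ASn×1, AsN×1, Asn×1, aSN×1, aSn×1, asN×1, asn×1
AASsNn gametes: ASN×2, ASn×2, AsN×2, Asn×2
AaSsNn×AASsNn grid (8·8=64): AASSNN=2 AASSNn=4 AASSnn=2 AASsNN=4 AASsNn=8 AASsnn=4 AAssNN=2 AAssNn=4 AAssnn=2 AaSSNN=2 AaSSNn=4 AaSSnn=2 AaSsNN=4 AaSsNn=8 AaSsnn=4 AassNN=2 AassNn=4 Aassnn=2
AaSSNN hits 2/64; gcd=2; 2÷2/64÷2 = 1/32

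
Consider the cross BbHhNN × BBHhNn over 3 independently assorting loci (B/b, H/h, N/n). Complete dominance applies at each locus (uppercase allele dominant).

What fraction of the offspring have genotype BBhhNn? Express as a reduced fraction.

P(BBhhNn) = 1/16

BbHhNN gametes: BHN×2, BhN×2, bHN×2, bhN×2
BBHhNn gametes: BHN×2, BHn×2, BhN×2, Bhn×2
BbHhNN×BBHhNn grid (8·8=64): BBHHNN=4 BBHHNn=4 BBHhNN=8 BBHhNn=8 BBhhNN=4 BBhhNn=4 BbHHNN=4 BbHHNn=4 BbHhNN=8 BbHhNn=8 BbhhNN=4 BbhhNn=4
BBhhNn hits 4/64; gcd=4; 4÷4/64÷4 = 1/16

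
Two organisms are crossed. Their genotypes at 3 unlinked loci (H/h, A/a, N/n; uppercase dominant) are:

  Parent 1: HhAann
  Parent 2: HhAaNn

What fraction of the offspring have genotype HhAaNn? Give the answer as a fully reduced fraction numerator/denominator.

HhAann gametes: HAn×2, Han×2, hAn×2, han×2
HhAaNn gametes: HAN×1, HAn×1, HaN×1, Han×1, hAN×1, hAn×1, haN×1, han×1
HhAann×HhAaNn grid (8·8=64): HHAANn=2 HHAAnn=2 HHAaNn=4 HHAann=4 HHaaNn=2 HHaann=2 HhAANn=4 HhAAnn=4 HhAaNn=8 HhAann=8 HhaaNn=4 Hhaann=4 hhAANn=2 hhAAnn=2 hhAaNn=4 hhAann=4 hhaaNn=2 hhaann=2
HhAaNn hits 8/64; gcd=8; 8÷8/64÷8 = 1/8

P(HhAaNn) = 1/8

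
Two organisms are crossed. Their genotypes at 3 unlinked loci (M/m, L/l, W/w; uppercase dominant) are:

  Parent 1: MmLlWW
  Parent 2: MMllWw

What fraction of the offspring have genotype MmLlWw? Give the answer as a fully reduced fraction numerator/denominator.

P(MmLlWw) = 1/8

MmLlWW gametes: MLW×2, MlW×2, mLW×2, mlW×2
MMllWw gametes: MlW×4, Mlw×4
MmLlWW×MMllWw grid (8·8=64): MMLlWW=8 MMLlWw=8 MMllWW=8 MMllWw=8 MmLlWW=8 MmLlWw=8 MmllWW=8 MmllWw=8
MmLlWw hits 8/64; gcd=8; 8÷8/64÷8 = 1/8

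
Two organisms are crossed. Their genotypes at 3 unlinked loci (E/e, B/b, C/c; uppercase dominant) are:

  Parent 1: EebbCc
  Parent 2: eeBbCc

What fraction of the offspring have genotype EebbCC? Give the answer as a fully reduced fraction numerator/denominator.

P(EebbCC) = 1/16

EebbCc gametes: EbC×2, Ebc×2, ebC×2, ebc×2
eeBbCc gametes: eBC×2, eBc×2, ebC×2, ebc×2
EebbCc×eeBbCc grid (8·8=64): EeBbCC=4 EeBbCc=8 EeBbcc=4 EebbCC=4 EebbCc=8 Eebbcc=4 eeBbCC=4 eeBbCc=8 eeBbcc=4 eebbCC=4 eebbCc=8 eebbcc=4
EebbCC hits 4/64; gcd=4; 4÷4/64÷4 = 1/16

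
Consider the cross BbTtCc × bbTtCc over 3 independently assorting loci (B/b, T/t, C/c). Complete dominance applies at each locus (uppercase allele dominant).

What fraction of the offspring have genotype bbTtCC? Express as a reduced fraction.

P(bbTtCC) = 1/16

BbTtCc gametes: BTC×1, BTc×1, BtC×1, Btc×1, bTC×1, bTc×1, btC×1, btc×1
bbTtCc gametes: bTC×2, bTc×2, btC×2, btc×2
BbTtCc×bbTtCc grid (8·8=64): BbTTCC=2 BbTTCc=4 BbTTcc=2 BbTtCC=4 BbTtCc=8 BbTtcc=4 BbttCC=2 BbttCc=4 Bbttcc=2 bbTTCC=2 bbTTCc=4 bbTTcc=2 bbTtCC=4 bbTtCc=8 bbTtcc=4 bbttCC=2 bbttCc=4 bbttcc=2
bbTtCC hits 4/64; gcd=4; 4÷4/64÷4 = 1/16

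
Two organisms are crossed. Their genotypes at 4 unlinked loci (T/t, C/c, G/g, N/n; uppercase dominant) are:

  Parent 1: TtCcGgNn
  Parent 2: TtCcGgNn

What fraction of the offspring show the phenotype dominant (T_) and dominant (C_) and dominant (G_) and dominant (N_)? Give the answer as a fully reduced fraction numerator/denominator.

P(T_ C_ G_ N_) = 81/256

TtCcGgNn gametes: TCGN×1, TCGn×1, TCgN×1, TCgn×1, TcGN×1, TcGn×1, TcgN×1, Tcgn×1, tCGN×1, tCGn×1, tCgN×1, tCgn×1, tcGN×1, tcGn×1, tcgN×1, tcgn×1
TtCcGgNn gametes: TCGN×1, TCGn×1, TCgN×1, TCgn×1, TcGN×1, TcGn×1, TcgN×1, Tcgn×1, tCGN×1, tCGn×1, tCgN×1, tCgn×1, tcGN×1, tcGn×1, tcgN×1, tcgn×1
TtCcGgNn×TtCcGgNn grid (16·16=256): TTCCGGNN=1 TTCCGGNn=2 TTCCGGnn=1 TTCCGgNN=2 TTCCGgNn=4 TTCCGgnn=2 TTCCggNN=1 TTCCggNn=2 TTCCggnn=1 TTCcGGNN=2 TTCcGGNn=4 TTCcGGnn=2 TTCcGgNN=4 TTCcGgNn=8 TTCcGgnn=4 TTCcggNN=2 TTCcggNn=4 TTCcggnn=2 TTccGGNN=1 TTccGGNn=2 TTccGGnn=1 TTccGgNN=2 TTccGgNn=4 TTccGgnn=2 TTccggNN=1 TTccggNn=2 TTccggnn=1 TtCCGGNN=2 TtCCGGNn=4 TtCCGGnn=2 TtCCGgNN=4 TtCCGgNn=8 TtCCGgnn=4 TtCCggNN=2 TtCCggNn=4 TtCCggnn=2 TtCcGGNN=4 TtCcGGNn=8 TtCcGGnn=4 TtCcGgNN=8 TtCcGgNn=16 TtCcGgnn=8 TtCcggNN=4 TtCcggNn=8 TtCcggnn=4 TtccGGNN=2 TtccGGNn=4 TtccGGnn=2 TtccGgNN=4 TtccGgNn=8 TtccGgnn=4 TtccggNN=2 TtccggNn=4 Ttccggnn=2 ttCCGGNN=1 ttCCGGNn=2 ttCCGGnn=1 ttCCGgNN=2 ttCCGgNn=4 ttCCGgnn=2 ttCCggNN=1 ttCCggNn=2 ttCCggnn=1 ttCcGGNN=2 ttCcGGNn=4 ttCcGGnn=2 ttCcGgNN=4 ttCcGgNn=8 ttCcGgnn=4 ttCcggNN=2 ttCcggNn=4 ttCcggnn=2 ttccGGNN=1 ttccGGNn=2 ttccGGnn=1 ttccGgNN=2 ttccGgNn=4 ttccGgnn=2 ttccggNN=1 ttccggNn=2 ttccggnn=1
T_ C_ G_ N_ hits 81/256; gcd=1; 81÷1/256÷1 = 81/256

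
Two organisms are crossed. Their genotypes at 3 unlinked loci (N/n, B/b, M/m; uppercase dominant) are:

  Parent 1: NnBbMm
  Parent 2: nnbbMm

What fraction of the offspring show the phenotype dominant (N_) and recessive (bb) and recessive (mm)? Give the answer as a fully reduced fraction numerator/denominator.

NnBbMm gametes: NBM×1, NBm×1, NbM×1, Nbm×1, nBM×1, nBm×1, nbM×1, nbm×1
nnbbMm gametes: nbM×4, nbm×4
NnBbMm×nnbbMm grid (8·8=64): NnBbMM=4 NnBbMm=8 NnBbmm=4 NnbbMM=4 NnbbMm=8 Nnbbmm=4 nnBbMM=4 nnBbMm=8 nnBbmm=4 nnbbMM=4 nnbbMm=8 nnbbmm=4
N_ bb mm hits 4/64; gcd=4; 4÷4/64÷4 = 1/16

P(N_ bb mm) = 1/16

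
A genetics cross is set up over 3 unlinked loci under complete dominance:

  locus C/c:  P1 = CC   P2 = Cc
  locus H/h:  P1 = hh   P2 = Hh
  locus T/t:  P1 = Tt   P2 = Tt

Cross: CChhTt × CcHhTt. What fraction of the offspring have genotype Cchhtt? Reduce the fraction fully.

P(Cchhtt) = 1/16

CChhTt gametes: ChT×4, Cht×4
CcHhTt gametes: CHT×1, CHt×1, ChT×1, Cht×1, cHT×1, cHt×1, chT×1, cht×1
CChhTt×CcHhTt grid (8·8=64): CCHhTT=4 CCHhTt=8 CCHhtt=4 CChhTT=4 CChhTt=8 CChhtt=4 CcHhTT=4 CcHhTt=8 CcHhtt=4 CchhTT=4 CchhTt=8 Cchhtt=4
Cchhtt hits 4/64; gcd=4; 4÷4/64÷4 = 1/16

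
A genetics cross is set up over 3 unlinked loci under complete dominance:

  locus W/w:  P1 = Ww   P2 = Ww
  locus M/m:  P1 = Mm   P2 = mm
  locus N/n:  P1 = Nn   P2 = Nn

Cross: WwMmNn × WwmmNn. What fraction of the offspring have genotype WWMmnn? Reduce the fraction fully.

P(WWMmnn) = 1/32

WwMmNn gametes: WMN×1, WMn×1, WmN×1, Wmn×1, wMN×1, wMn×1, wmN×1, wmn×1
WwmmNn gametes: WmN×2, Wmn×2, wmN×2, wmn×2
WwMmNn×WwmmNn grid (8·8=64): WWMmNN=2 WWMmNn=4 WWMmnn=2 WWmmNN=2 WWmmNn=4 WWmmnn=2 WwMmNN=4 WwMmNn=8 WwMmnn=4 WwmmNN=4 WwmmNn=8 Wwmmnn=4 wwMmNN=2 wwMmNn=4 wwMmnn=2 wwmmNN=2 wwmmNn=4 wwmmnn=2
WWMmnn hits 2/64; gcd=2; 2÷2/64÷2 = 1/32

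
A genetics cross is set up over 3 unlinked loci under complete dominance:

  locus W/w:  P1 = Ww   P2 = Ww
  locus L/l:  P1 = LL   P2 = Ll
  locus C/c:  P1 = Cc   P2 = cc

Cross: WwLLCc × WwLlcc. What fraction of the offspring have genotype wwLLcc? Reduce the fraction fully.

P(wwLLcc) = 1/16

WwLLCc gametes: WLC×2, WLc×2, wLC×2, wLc×2
WwLlcc gametes: WLc×2, Wlc×2, wLc×2, wlc×2
WwLLCc×WwLlcc grid (8·8=64): WWLLCc=4 WWLLcc=4 WWLlCc=4 WWLlcc=4 WwLLCc=8 WwLLcc=8 WwLlCc=8 WwLlcc=8 wwLLCc=4 wwLLcc=4 wwLlCc=4 wwLlcc=4
wwLLcc hits 4/64; gcd=4; 4÷4/64÷4 = 1/16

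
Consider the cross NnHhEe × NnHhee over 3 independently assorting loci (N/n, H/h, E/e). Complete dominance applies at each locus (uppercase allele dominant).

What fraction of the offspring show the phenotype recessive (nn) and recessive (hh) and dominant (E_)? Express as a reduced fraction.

NnHhEe gametes: NHE×1, NHe×1, NhE×1, Nhe×1, nHE×1, nHe×1, nhE×1, nhe×1
NnHhee gametes: NHe×2, Nhe×2, nHe×2, nhe×2
NnHhEe×NnHhee grid (8·8=64): NNHHEe=2 NNHHee=2 NNHhEe=4 NNHhee=4 NNhhEe=2 NNhhee=2 NnHHEe=4 NnHHee=4 NnHhEe=8 NnHhee=8 NnhhEe=4 Nnhhee=4 nnHHEe=2 nnHHee=2 nnHhEe=4 nnHhee=4 nnhhEe=2 nnhhee=2
nn hh E_ hits 2/64; gcd=2; 2÷2/64÷2 = 1/32

P(nn hh E_) = 1/32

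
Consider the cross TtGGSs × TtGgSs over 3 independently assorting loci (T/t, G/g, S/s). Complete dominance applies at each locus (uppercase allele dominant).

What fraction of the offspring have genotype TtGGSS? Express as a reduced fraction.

TtGGSs gametes: TGS×2, TGs×2, tGS×2, tGs×2
TtGgSs gametes: TGS×1, TGs×1, TgS×1, Tgs×1, tGS×1, tGs×1, tgS×1, tgs×1
TtGGSs×TtGgSs grid (8·8=64): TTGGSS=2 TTGGSs=4 TTGGss=2 TTGgSS=2 TTGgSs=4 TTGgss=2 TtGGSS=4 TtGGSs=8 TtGGss=4 TtGgSS=4 TtGgSs=8 TtGgss=4 ttGGSS=2 ttGGSs=4 ttGGss=2 ttGgSS=2 ttGgSs=4 ttGgss=2
TtGGSS hits 4/64; gcd=4; 4÷4/64÷4 = 1/16

P(TtGGSS) = 1/16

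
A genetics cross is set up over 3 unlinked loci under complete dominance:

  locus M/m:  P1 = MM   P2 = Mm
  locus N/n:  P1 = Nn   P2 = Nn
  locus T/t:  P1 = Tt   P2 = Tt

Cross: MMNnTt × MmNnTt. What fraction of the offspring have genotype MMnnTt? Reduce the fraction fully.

P(MMnnTt) = 1/16

MMNnTt gametes: MNT×2, MNt×2, MnT×2, Mnt×2
MmNnTt gametes: MNT×1, MNt×1, MnT×1, Mnt×1, mNT×1, mNt×1, mnT×1, mnt×1
MMNnTt×MmNnTt grid (8·8=64): MMNNTT=2 MMNNTt=4 MMNNtt=2 MMNnTT=4 MMNnTt=8 MMNntt=4 MMnnTT=2 MMnnTt=4 MMnntt=2 MmNNTT=2 MmNNTt=4 MmNNtt=2 MmNnTT=4 MmNnTt=8 MmNntt=4 MmnnTT=2 MmnnTt=4 Mmnntt=2
MMnnTt hits 4/64; gcd=4; 4÷4/64÷4 = 1/16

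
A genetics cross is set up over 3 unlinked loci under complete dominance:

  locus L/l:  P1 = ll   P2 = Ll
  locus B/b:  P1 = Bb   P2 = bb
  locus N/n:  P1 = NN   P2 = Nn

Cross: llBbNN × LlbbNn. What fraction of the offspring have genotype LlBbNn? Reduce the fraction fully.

llBbNN gametes: lBN×4, lbN×4
LlbbNn gametes: LbN×2, Lbn×2, lbN×2, lbn×2
llBbNN×LlbbNn grid (8·8=64): LlBbNN=8 LlBbNn=8 LlbbNN=8 LlbbNn=8 llBbNN=8 llBbNn=8 llbbNN=8 llbbNn=8
LlBbNn hits 8/64; gcd=8; 8÷8/64÷8 = 1/8

P(LlBbNn) = 1/8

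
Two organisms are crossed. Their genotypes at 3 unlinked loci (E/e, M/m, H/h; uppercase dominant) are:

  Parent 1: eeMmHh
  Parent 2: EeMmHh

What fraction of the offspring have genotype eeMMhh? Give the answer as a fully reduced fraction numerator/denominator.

P(eeMMhh) = 1/32

eeMmHh gametes: eMH×2, eMh×2, emH×2, emh×2
EeMmHh gametes: EMH×1, EMh×1, EmH×1, Emh×1, eMH×1, eMh×1, emH×1, emh×1
eeMmHh×EeMmHh grid (8·8=64): EeMMHH=2 EeMMHh=4 EeMMhh=2 EeMmHH=4 EeMmHh=8 EeMmhh=4 EemmHH=2 EemmHh=4 Eemmhh=2 eeMMHH=2 eeMMHh=4 eeMMhh=2 eeMmHH=4 eeMmHh=8 eeMmhh=4 eemmHH=2 eemmHh=4 eemmhh=2
eeMMhh hits 2/64; gcd=2; 2÷2/64÷2 = 1/32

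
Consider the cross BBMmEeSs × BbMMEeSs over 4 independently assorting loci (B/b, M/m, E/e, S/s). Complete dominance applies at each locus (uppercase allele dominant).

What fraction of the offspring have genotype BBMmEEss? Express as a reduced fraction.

BBMmEeSs gametes: BMES×2, BMEs×2, BMeS×2, BMes×2, BmES×2, BmEs×2, BmeS×2, Bmes×2
BbMMEeSs gametes: BMES×2, BMEs×2, BMeS×2, BMes×2, bMES×2, bMEs×2, bMeS×2, bMes×2
BBMmEeSs×BbMMEeSs grid (16·16=256): BBMMEESS=4 BBMMEESs=8 BBMMEEss=4 BBMMEeSS=8 BBMMEeSs=16 BBMMEess=8 BBMMeeSS=4 BBMMeeSs=8 BBMMeess=4 BBMmEESS=4 BBMmEESs=8 BBMmEEss=4 BBMmEeSS=8 BBMmEeSs=16 BBMmEess=8 BBMmeeSS=4 BBMmeeSs=8 BBMmeess=4 BbMMEESS=4 BbMMEESs=8 BbMMEEss=4 BbMMEeSS=8 BbMMEeSs=16 BbMMEess=8 BbMMeeSS=4 BbMMeeSs=8 BbMMeess=4 BbMmEESS=4 BbMmEESs=8 BbMmEEss=4 BbMmEeSS=8 BbMmEeSs=16 BbMmEess=8 BbMmeeSS=4 BbMmeeSs=8 BbMmeess=4
BBMmEEss hits 4/256; gcd=4; 4÷4/256÷4 = 1/64

P(BBMmEEss) = 1/64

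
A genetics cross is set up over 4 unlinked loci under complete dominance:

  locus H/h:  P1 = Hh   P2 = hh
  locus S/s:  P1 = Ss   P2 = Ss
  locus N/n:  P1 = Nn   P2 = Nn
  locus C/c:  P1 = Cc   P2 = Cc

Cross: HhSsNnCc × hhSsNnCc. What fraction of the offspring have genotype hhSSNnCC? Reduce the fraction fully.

P(hhSSNnCC) = 1/64

HhSsNnCc gametes: HSNC×1, HSNc×1, HSnC×1, HSnc×1, HsNC×1, HsNc×1, HsnC×1, Hsnc×1, hSNC×1, hSNc×1, hSnC×1, hSnc×1, hsNC×1, hsNc×1, hsnC×1, hsnc×1
hhSsNnCc gametes: hSNC×2, hSNc×2, hSnC×2, hSnc×2, hsNC×2, hsNc×2, hsnC×2, hsnc×2
HhSsNnCc×hhSsNnCc grid (16·16=256): HhSSNNCC=2 HhSSNNCc=4 HhSSNNcc=2 HhSSNnCC=4 HhSSNnCc=8 HhSSNncc=4 HhSSnnCC=2 HhSSnnCc=4 HhSSnncc=2 HhSsNNCC=4 HhSsNNCc=8 HhSsNNcc=4 HhSsNnCC=8 HhSsNnCc=16 HhSsNncc=8 HhSsnnCC=4 HhSsnnCc=8 HhSsnncc=4 HhssNNCC=2 HhssNNCc=4 HhssNNcc=2 HhssNnCC=4 HhssNnCc=8 HhssNncc=4 HhssnnCC=2 HhssnnCc=4 Hhssnncc=2 hhSSNNCC=2 hhSSNNCc=4 hhSSNNcc=2 hhSSNnCC=4 hhSSNnCc=8 hhSSNncc=4 hhSSnnCC=2 hhSSnnCc=4 hhSSnncc=2 hhSsNNCC=4 hhSsNNCc=8 hhSsNNcc=4 hhSsNnCC=8 hhSsNnCc=16 hhSsNncc=8 hhSsnnCC=4 hhSsnnCc=8 hhSsnncc=4 hhssNNCC=2 hhssNNCc=4 hhssNNcc=2 hhssNnCC=4 hhssNnCc=8 hhssNncc=4 hhssnnCC=2 hhssnnCc=4 hhssnncc=2
hhSSNnCC hits 4/256; gcd=4; 4÷4/256÷4 = 1/64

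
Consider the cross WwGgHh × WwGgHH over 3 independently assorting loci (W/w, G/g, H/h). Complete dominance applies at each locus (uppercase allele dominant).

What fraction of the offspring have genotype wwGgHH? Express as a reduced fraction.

P(wwGgHH) = 1/16

WwGgHh gametes: WGH×1, WGh×1, WgH×1, Wgh×1, wGH×1, wGh×1, wgH×1, wgh×1
WwGgHH gametes: WGH×2, WgH×2, wGH×2, wgH×2
WwGgHh×WwGgHH grid (8·8=64): WWGGHH=2 WWGGHh=2 WWGgHH=4 WWGgHh=4 WWggHH=2 WWggHh=2 WwGGHH=4 WwGGHh=4 WwGgHH=8 WwGgHh=8 WwggHH=4 WwggHh=4 wwGGHH=2 wwGGHh=2 wwGgHH=4 wwGgHh=4 wwggHH=2 wwggHh=2
wwGgHH hits 4/64; gcd=4; 4÷4/64÷4 = 1/16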